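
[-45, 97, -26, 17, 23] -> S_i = Random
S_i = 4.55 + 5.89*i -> [4.55, 10.44, 16.33, 22.22, 28.11]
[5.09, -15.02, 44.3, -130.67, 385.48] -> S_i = 5.09*(-2.95)^i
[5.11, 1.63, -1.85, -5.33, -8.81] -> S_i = 5.11 + -3.48*i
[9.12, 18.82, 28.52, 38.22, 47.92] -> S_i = 9.12 + 9.70*i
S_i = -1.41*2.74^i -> [-1.41, -3.86, -10.59, -29.0, -79.47]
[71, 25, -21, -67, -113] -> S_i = 71 + -46*i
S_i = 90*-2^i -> [90, -180, 360, -720, 1440]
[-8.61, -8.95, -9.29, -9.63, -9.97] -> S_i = -8.61 + -0.34*i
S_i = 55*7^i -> [55, 385, 2695, 18865, 132055]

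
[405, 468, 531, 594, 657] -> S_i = 405 + 63*i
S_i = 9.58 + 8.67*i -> [9.58, 18.25, 26.92, 35.59, 44.26]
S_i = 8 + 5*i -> [8, 13, 18, 23, 28]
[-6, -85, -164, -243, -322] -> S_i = -6 + -79*i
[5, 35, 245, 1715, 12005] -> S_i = 5*7^i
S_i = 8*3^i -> [8, 24, 72, 216, 648]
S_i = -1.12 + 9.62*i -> [-1.12, 8.5, 18.12, 27.74, 37.36]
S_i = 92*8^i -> [92, 736, 5888, 47104, 376832]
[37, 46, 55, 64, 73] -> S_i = 37 + 9*i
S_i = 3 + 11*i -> [3, 14, 25, 36, 47]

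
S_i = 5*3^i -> [5, 15, 45, 135, 405]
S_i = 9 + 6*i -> [9, 15, 21, 27, 33]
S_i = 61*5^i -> [61, 305, 1525, 7625, 38125]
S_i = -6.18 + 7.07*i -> [-6.18, 0.89, 7.96, 15.03, 22.1]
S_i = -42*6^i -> [-42, -252, -1512, -9072, -54432]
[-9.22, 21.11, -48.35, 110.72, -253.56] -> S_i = -9.22*(-2.29)^i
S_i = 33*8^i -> [33, 264, 2112, 16896, 135168]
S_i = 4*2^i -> [4, 8, 16, 32, 64]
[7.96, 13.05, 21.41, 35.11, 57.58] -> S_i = 7.96*1.64^i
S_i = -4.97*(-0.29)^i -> [-4.97, 1.44, -0.42, 0.12, -0.04]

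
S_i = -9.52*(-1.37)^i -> [-9.52, 13.04, -17.87, 24.48, -33.54]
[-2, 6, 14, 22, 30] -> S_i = -2 + 8*i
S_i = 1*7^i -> [1, 7, 49, 343, 2401]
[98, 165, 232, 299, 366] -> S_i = 98 + 67*i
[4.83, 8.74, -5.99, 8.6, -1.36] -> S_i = Random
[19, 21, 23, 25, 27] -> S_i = 19 + 2*i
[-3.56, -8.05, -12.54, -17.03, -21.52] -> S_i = -3.56 + -4.49*i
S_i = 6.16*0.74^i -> [6.16, 4.56, 3.37, 2.5, 1.85]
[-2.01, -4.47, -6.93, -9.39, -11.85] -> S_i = -2.01 + -2.46*i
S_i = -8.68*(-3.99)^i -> [-8.68, 34.63, -138.19, 551.36, -2199.94]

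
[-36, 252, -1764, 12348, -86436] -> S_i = -36*-7^i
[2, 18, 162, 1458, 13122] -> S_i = 2*9^i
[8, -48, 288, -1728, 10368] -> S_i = 8*-6^i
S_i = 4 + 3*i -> [4, 7, 10, 13, 16]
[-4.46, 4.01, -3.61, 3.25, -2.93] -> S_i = -4.46*(-0.90)^i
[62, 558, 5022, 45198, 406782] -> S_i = 62*9^i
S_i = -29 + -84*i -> [-29, -113, -197, -281, -365]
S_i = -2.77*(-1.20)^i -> [-2.77, 3.32, -3.99, 4.79, -5.74]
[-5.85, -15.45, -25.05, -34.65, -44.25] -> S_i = -5.85 + -9.60*i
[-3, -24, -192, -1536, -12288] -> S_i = -3*8^i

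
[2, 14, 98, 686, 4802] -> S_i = 2*7^i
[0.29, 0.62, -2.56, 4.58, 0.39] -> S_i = Random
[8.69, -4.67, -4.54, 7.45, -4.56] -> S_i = Random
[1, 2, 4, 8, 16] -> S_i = 1*2^i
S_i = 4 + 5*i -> [4, 9, 14, 19, 24]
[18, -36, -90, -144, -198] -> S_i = 18 + -54*i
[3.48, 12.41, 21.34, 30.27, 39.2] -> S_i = 3.48 + 8.93*i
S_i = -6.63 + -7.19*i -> [-6.63, -13.82, -21.01, -28.2, -35.39]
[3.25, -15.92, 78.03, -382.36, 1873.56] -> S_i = 3.25*(-4.90)^i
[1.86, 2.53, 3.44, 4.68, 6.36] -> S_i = 1.86*1.36^i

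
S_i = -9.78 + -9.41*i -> [-9.78, -19.19, -28.6, -38.01, -47.42]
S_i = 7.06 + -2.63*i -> [7.06, 4.43, 1.8, -0.83, -3.46]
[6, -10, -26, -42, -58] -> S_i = 6 + -16*i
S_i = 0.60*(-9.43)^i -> [0.6, -5.66, 53.35, -503.14, 4744.58]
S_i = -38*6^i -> [-38, -228, -1368, -8208, -49248]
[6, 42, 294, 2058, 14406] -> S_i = 6*7^i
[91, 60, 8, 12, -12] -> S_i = Random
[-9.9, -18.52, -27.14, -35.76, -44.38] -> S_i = -9.90 + -8.62*i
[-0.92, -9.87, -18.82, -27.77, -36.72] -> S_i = -0.92 + -8.95*i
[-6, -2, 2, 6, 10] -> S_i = -6 + 4*i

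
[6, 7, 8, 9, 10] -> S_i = 6 + 1*i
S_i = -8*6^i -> [-8, -48, -288, -1728, -10368]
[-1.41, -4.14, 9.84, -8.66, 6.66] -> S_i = Random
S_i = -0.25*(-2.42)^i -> [-0.25, 0.6, -1.46, 3.54, -8.57]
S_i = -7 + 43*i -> [-7, 36, 79, 122, 165]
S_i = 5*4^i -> [5, 20, 80, 320, 1280]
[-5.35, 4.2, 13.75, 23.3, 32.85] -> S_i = -5.35 + 9.55*i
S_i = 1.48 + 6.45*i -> [1.48, 7.93, 14.38, 20.83, 27.28]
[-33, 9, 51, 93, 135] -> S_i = -33 + 42*i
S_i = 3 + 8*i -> [3, 11, 19, 27, 35]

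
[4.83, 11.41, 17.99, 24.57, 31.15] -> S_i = 4.83 + 6.58*i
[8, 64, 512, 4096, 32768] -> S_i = 8*8^i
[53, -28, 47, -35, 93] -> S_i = Random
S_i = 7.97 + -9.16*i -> [7.97, -1.19, -10.35, -19.51, -28.67]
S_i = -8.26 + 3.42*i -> [-8.26, -4.84, -1.42, 2.0, 5.42]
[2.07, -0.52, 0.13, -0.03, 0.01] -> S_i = 2.07*(-0.25)^i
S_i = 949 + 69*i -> [949, 1018, 1087, 1156, 1225]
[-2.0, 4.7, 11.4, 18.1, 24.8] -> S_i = -2.00 + 6.70*i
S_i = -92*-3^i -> [-92, 276, -828, 2484, -7452]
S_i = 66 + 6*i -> [66, 72, 78, 84, 90]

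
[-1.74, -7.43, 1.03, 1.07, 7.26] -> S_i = Random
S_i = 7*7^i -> [7, 49, 343, 2401, 16807]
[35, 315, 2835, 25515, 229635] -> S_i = 35*9^i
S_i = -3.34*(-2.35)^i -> [-3.34, 7.85, -18.45, 43.35, -101.86]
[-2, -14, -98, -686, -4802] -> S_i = -2*7^i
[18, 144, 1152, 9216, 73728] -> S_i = 18*8^i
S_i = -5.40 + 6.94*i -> [-5.4, 1.54, 8.48, 15.42, 22.36]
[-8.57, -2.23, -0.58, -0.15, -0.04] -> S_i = -8.57*0.26^i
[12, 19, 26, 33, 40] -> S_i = 12 + 7*i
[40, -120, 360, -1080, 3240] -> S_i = 40*-3^i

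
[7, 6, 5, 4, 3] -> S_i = 7 + -1*i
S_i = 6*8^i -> [6, 48, 384, 3072, 24576]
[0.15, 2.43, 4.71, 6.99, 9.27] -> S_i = 0.15 + 2.28*i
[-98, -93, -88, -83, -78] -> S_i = -98 + 5*i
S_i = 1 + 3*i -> [1, 4, 7, 10, 13]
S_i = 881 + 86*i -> [881, 967, 1053, 1139, 1225]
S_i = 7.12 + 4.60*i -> [7.12, 11.72, 16.32, 20.92, 25.52]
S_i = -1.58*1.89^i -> [-1.58, -2.99, -5.64, -10.67, -20.16]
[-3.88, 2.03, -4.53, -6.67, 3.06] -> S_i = Random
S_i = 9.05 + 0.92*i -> [9.05, 9.97, 10.89, 11.81, 12.73]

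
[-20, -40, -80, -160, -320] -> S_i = -20*2^i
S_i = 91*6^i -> [91, 546, 3276, 19656, 117936]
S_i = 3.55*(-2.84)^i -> [3.55, -10.08, 28.63, -81.32, 230.94]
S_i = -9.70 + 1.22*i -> [-9.7, -8.48, -7.26, -6.04, -4.82]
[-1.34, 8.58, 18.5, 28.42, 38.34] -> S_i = -1.34 + 9.92*i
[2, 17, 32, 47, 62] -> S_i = 2 + 15*i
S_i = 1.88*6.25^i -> [1.88, 11.75, 73.44, 458.98, 2868.65]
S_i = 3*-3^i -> [3, -9, 27, -81, 243]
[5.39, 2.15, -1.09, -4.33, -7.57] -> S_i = 5.39 + -3.24*i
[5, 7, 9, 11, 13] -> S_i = 5 + 2*i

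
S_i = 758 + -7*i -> [758, 751, 744, 737, 730]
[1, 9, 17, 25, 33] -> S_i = 1 + 8*i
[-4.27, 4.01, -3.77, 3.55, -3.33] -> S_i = -4.27*(-0.94)^i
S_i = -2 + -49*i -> [-2, -51, -100, -149, -198]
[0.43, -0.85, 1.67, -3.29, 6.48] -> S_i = 0.43*(-1.97)^i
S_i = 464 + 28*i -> [464, 492, 520, 548, 576]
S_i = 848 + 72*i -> [848, 920, 992, 1064, 1136]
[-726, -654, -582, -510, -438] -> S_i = -726 + 72*i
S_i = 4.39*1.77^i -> [4.39, 7.77, 13.75, 24.34, 43.09]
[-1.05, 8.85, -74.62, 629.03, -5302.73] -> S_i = -1.05*(-8.43)^i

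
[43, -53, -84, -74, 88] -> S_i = Random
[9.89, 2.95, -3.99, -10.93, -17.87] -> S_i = 9.89 + -6.94*i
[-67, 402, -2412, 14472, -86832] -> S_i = -67*-6^i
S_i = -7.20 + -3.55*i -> [-7.2, -10.75, -14.3, -17.85, -21.4]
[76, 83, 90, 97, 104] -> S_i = 76 + 7*i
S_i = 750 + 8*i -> [750, 758, 766, 774, 782]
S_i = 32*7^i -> [32, 224, 1568, 10976, 76832]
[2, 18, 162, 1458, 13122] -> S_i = 2*9^i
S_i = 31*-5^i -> [31, -155, 775, -3875, 19375]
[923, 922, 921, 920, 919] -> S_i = 923 + -1*i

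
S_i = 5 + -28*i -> [5, -23, -51, -79, -107]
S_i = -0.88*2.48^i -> [-0.88, -2.18, -5.41, -13.42, -33.29]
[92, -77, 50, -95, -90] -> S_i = Random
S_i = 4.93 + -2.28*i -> [4.93, 2.65, 0.37, -1.91, -4.19]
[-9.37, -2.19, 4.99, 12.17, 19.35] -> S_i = -9.37 + 7.18*i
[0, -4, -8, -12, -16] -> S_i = 0 + -4*i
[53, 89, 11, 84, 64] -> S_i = Random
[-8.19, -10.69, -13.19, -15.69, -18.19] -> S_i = -8.19 + -2.50*i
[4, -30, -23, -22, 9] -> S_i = Random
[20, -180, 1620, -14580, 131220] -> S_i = 20*-9^i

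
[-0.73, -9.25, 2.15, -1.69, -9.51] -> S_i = Random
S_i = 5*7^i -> [5, 35, 245, 1715, 12005]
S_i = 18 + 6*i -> [18, 24, 30, 36, 42]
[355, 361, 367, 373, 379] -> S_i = 355 + 6*i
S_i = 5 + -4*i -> [5, 1, -3, -7, -11]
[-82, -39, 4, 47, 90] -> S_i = -82 + 43*i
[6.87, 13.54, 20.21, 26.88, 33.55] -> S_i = 6.87 + 6.67*i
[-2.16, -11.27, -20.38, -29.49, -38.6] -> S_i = -2.16 + -9.11*i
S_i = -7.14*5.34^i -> [-7.14, -38.13, -203.6, -1087.23, -5805.82]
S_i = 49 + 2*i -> [49, 51, 53, 55, 57]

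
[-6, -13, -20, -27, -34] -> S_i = -6 + -7*i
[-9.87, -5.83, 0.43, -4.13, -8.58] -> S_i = Random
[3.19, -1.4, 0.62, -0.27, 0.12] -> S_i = 3.19*(-0.44)^i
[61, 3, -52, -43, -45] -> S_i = Random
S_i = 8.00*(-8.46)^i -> [8.0, -67.68, 572.57, -4843.97, 40979.95]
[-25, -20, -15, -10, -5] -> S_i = -25 + 5*i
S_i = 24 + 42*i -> [24, 66, 108, 150, 192]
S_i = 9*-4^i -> [9, -36, 144, -576, 2304]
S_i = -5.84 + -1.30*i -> [-5.84, -7.14, -8.44, -9.74, -11.04]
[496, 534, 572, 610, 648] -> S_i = 496 + 38*i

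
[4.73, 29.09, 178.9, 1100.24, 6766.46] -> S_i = 4.73*6.15^i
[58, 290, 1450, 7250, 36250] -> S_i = 58*5^i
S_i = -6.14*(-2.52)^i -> [-6.14, 15.47, -38.99, 98.26, -247.61]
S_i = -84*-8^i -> [-84, 672, -5376, 43008, -344064]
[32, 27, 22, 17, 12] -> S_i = 32 + -5*i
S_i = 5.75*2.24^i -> [5.75, 12.88, 28.85, 64.63, 144.76]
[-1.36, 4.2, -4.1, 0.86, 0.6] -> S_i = Random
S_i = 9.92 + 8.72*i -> [9.92, 18.64, 27.36, 36.08, 44.8]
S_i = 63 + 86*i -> [63, 149, 235, 321, 407]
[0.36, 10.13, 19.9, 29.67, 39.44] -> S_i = 0.36 + 9.77*i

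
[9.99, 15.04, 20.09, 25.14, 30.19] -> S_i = 9.99 + 5.05*i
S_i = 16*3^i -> [16, 48, 144, 432, 1296]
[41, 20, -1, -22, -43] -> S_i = 41 + -21*i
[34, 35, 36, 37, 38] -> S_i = 34 + 1*i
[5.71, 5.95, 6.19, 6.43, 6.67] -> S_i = 5.71 + 0.24*i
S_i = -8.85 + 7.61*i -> [-8.85, -1.24, 6.37, 13.98, 21.59]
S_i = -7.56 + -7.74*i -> [-7.56, -15.3, -23.04, -30.78, -38.52]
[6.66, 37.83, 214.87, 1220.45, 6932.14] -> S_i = 6.66*5.68^i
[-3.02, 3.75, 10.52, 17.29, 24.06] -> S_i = -3.02 + 6.77*i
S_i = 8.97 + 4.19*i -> [8.97, 13.16, 17.35, 21.54, 25.73]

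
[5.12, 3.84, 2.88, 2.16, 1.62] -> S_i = 5.12*0.75^i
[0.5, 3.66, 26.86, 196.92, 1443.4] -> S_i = 0.50*7.33^i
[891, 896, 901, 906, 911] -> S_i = 891 + 5*i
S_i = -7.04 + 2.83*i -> [-7.04, -4.21, -1.38, 1.45, 4.28]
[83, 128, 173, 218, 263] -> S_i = 83 + 45*i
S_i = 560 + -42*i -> [560, 518, 476, 434, 392]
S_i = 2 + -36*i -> [2, -34, -70, -106, -142]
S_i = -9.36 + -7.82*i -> [-9.36, -17.18, -25.0, -32.82, -40.64]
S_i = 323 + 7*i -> [323, 330, 337, 344, 351]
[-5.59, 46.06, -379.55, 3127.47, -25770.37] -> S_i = -5.59*(-8.24)^i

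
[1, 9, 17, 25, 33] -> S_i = 1 + 8*i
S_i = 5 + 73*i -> [5, 78, 151, 224, 297]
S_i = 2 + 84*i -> [2, 86, 170, 254, 338]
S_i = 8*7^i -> [8, 56, 392, 2744, 19208]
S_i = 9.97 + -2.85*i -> [9.97, 7.12, 4.27, 1.42, -1.43]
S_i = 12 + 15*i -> [12, 27, 42, 57, 72]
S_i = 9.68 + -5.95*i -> [9.68, 3.73, -2.22, -8.17, -14.12]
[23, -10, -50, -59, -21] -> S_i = Random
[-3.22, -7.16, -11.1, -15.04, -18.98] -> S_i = -3.22 + -3.94*i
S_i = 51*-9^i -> [51, -459, 4131, -37179, 334611]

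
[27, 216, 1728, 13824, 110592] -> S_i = 27*8^i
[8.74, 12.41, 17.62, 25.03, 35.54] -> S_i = 8.74*1.42^i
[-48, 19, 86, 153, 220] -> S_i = -48 + 67*i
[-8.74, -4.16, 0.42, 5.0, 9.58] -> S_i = -8.74 + 4.58*i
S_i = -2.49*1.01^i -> [-2.49, -2.51, -2.54, -2.57, -2.59]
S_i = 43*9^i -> [43, 387, 3483, 31347, 282123]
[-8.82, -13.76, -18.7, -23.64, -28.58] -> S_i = -8.82 + -4.94*i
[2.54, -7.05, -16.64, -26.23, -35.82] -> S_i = 2.54 + -9.59*i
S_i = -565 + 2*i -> [-565, -563, -561, -559, -557]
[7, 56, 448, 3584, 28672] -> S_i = 7*8^i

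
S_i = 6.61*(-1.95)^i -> [6.61, -12.89, 25.13, -49.01, 95.57]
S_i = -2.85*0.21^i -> [-2.85, -0.6, -0.13, -0.03, -0.01]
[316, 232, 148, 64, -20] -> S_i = 316 + -84*i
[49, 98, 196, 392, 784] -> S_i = 49*2^i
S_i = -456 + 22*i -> [-456, -434, -412, -390, -368]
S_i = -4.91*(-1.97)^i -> [-4.91, 9.67, -19.06, 37.54, -73.95]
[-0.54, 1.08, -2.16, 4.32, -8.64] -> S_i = -0.54*(-2.00)^i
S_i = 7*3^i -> [7, 21, 63, 189, 567]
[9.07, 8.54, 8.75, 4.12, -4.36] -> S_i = Random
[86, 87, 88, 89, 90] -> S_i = 86 + 1*i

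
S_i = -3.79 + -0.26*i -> [-3.79, -4.05, -4.31, -4.57, -4.83]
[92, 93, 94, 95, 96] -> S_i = 92 + 1*i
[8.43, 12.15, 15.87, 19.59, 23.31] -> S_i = 8.43 + 3.72*i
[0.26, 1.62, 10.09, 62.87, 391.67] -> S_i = 0.26*6.23^i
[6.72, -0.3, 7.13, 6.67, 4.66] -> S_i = Random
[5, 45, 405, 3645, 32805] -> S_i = 5*9^i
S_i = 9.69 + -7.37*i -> [9.69, 2.32, -5.05, -12.42, -19.79]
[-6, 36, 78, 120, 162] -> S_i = -6 + 42*i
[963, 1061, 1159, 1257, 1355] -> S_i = 963 + 98*i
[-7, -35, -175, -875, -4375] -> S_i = -7*5^i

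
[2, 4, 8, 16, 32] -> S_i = 2*2^i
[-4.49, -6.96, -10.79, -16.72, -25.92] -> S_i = -4.49*1.55^i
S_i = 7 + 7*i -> [7, 14, 21, 28, 35]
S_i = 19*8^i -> [19, 152, 1216, 9728, 77824]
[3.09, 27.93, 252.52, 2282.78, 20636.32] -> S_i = 3.09*9.04^i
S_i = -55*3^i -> [-55, -165, -495, -1485, -4455]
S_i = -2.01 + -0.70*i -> [-2.01, -2.71, -3.41, -4.11, -4.81]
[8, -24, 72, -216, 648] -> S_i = 8*-3^i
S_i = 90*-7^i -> [90, -630, 4410, -30870, 216090]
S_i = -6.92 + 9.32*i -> [-6.92, 2.4, 11.72, 21.04, 30.36]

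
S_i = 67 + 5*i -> [67, 72, 77, 82, 87]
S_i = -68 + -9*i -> [-68, -77, -86, -95, -104]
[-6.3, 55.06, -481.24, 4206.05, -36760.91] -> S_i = -6.30*(-8.74)^i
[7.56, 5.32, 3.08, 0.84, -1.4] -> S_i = 7.56 + -2.24*i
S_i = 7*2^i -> [7, 14, 28, 56, 112]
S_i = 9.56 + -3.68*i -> [9.56, 5.88, 2.2, -1.48, -5.16]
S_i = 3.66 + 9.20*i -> [3.66, 12.86, 22.06, 31.26, 40.46]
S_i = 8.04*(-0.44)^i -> [8.04, -3.54, 1.56, -0.68, 0.3]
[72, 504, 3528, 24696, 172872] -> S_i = 72*7^i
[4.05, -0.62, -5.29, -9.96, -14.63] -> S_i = 4.05 + -4.67*i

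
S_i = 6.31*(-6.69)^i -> [6.31, -42.21, 282.41, -1889.33, 12639.61]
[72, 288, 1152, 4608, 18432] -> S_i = 72*4^i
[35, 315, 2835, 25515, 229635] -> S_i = 35*9^i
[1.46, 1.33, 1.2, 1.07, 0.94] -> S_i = 1.46 + -0.13*i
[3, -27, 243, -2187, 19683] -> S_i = 3*-9^i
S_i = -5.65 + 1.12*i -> [-5.65, -4.53, -3.41, -2.29, -1.17]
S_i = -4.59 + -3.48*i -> [-4.59, -8.07, -11.55, -15.03, -18.51]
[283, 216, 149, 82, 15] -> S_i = 283 + -67*i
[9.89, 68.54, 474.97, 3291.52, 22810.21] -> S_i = 9.89*6.93^i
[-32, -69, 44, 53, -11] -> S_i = Random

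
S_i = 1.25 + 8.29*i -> [1.25, 9.54, 17.83, 26.12, 34.41]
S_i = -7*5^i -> [-7, -35, -175, -875, -4375]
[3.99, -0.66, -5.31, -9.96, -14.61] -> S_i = 3.99 + -4.65*i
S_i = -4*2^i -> [-4, -8, -16, -32, -64]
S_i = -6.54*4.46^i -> [-6.54, -29.17, -130.09, -580.21, -2587.72]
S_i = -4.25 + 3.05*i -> [-4.25, -1.2, 1.85, 4.9, 7.95]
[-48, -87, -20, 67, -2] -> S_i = Random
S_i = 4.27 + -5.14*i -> [4.27, -0.87, -6.01, -11.15, -16.29]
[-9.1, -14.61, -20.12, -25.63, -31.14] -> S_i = -9.10 + -5.51*i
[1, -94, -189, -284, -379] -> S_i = 1 + -95*i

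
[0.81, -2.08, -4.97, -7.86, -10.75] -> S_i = 0.81 + -2.89*i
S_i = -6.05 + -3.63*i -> [-6.05, -9.68, -13.31, -16.94, -20.57]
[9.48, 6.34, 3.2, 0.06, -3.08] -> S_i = 9.48 + -3.14*i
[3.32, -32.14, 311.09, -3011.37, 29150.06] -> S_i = 3.32*(-9.68)^i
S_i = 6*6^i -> [6, 36, 216, 1296, 7776]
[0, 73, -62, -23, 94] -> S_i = Random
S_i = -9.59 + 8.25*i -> [-9.59, -1.34, 6.91, 15.16, 23.41]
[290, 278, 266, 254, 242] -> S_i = 290 + -12*i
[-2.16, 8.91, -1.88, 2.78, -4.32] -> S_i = Random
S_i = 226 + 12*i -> [226, 238, 250, 262, 274]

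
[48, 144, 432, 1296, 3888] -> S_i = 48*3^i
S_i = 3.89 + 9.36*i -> [3.89, 13.25, 22.61, 31.97, 41.33]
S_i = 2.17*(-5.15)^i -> [2.17, -11.18, 57.55, -296.4, 1526.47]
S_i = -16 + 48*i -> [-16, 32, 80, 128, 176]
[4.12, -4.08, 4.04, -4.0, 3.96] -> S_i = 4.12*(-0.99)^i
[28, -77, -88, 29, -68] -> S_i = Random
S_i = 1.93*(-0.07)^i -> [1.93, -0.14, 0.01, -0.0, 0.0]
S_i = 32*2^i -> [32, 64, 128, 256, 512]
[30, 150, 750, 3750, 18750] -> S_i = 30*5^i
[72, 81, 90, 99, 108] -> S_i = 72 + 9*i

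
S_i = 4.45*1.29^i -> [4.45, 5.74, 7.41, 9.55, 12.32]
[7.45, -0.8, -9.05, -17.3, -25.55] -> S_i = 7.45 + -8.25*i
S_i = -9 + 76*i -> [-9, 67, 143, 219, 295]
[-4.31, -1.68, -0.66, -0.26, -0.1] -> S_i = -4.31*0.39^i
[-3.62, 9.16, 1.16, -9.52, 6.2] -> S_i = Random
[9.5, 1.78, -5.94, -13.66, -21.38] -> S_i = 9.50 + -7.72*i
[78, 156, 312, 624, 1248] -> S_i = 78*2^i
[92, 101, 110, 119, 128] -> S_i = 92 + 9*i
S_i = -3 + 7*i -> [-3, 4, 11, 18, 25]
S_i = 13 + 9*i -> [13, 22, 31, 40, 49]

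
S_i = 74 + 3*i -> [74, 77, 80, 83, 86]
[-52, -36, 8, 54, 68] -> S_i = Random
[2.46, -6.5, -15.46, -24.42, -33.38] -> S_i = 2.46 + -8.96*i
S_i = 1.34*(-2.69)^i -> [1.34, -3.6, 9.7, -26.08, 70.16]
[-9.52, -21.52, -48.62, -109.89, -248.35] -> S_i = -9.52*2.26^i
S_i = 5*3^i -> [5, 15, 45, 135, 405]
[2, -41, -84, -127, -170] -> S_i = 2 + -43*i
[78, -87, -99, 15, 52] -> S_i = Random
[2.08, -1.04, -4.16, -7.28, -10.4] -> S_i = 2.08 + -3.12*i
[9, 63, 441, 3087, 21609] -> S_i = 9*7^i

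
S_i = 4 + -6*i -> [4, -2, -8, -14, -20]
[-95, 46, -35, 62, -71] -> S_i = Random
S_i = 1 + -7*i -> [1, -6, -13, -20, -27]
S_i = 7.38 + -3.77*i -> [7.38, 3.61, -0.16, -3.93, -7.7]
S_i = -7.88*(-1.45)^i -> [-7.88, 11.43, -16.57, 24.02, -34.83]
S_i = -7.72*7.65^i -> [-7.72, -59.06, -451.79, -3456.22, -26440.1]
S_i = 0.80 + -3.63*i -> [0.8, -2.83, -6.46, -10.09, -13.72]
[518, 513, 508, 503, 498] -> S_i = 518 + -5*i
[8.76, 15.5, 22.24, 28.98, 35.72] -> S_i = 8.76 + 6.74*i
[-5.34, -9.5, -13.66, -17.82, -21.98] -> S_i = -5.34 + -4.16*i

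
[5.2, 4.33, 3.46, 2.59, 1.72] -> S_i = 5.20 + -0.87*i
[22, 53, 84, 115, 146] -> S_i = 22 + 31*i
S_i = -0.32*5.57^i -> [-0.32, -1.78, -9.93, -55.3, -308.01]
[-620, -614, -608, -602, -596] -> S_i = -620 + 6*i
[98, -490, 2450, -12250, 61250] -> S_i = 98*-5^i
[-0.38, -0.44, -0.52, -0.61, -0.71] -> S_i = -0.38*1.17^i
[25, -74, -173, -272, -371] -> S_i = 25 + -99*i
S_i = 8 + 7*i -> [8, 15, 22, 29, 36]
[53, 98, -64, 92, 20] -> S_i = Random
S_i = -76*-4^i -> [-76, 304, -1216, 4864, -19456]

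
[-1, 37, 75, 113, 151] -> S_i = -1 + 38*i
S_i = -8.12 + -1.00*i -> [-8.12, -9.12, -10.12, -11.12, -12.12]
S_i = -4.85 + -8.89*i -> [-4.85, -13.74, -22.63, -31.52, -40.41]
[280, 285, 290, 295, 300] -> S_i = 280 + 5*i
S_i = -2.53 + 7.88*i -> [-2.53, 5.35, 13.23, 21.11, 28.99]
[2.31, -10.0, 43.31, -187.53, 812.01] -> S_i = 2.31*(-4.33)^i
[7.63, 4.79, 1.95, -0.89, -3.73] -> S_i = 7.63 + -2.84*i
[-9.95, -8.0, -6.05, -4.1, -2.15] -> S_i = -9.95 + 1.95*i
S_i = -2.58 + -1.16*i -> [-2.58, -3.74, -4.9, -6.06, -7.22]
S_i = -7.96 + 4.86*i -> [-7.96, -3.1, 1.76, 6.62, 11.48]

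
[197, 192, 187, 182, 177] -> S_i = 197 + -5*i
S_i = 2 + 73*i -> [2, 75, 148, 221, 294]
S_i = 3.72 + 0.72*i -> [3.72, 4.44, 5.16, 5.88, 6.6]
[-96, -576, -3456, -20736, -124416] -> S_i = -96*6^i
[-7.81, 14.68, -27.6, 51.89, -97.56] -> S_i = -7.81*(-1.88)^i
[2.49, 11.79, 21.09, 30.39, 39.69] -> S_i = 2.49 + 9.30*i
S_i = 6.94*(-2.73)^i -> [6.94, -18.95, 51.72, -141.2, 385.49]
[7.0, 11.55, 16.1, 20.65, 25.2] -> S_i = 7.00 + 4.55*i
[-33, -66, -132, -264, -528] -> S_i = -33*2^i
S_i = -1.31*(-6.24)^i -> [-1.31, 8.17, -51.01, 318.29, -1986.14]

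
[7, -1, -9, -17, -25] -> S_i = 7 + -8*i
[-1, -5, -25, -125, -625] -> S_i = -1*5^i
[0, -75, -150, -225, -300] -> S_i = 0 + -75*i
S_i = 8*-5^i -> [8, -40, 200, -1000, 5000]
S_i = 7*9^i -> [7, 63, 567, 5103, 45927]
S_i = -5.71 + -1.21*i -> [-5.71, -6.92, -8.13, -9.34, -10.55]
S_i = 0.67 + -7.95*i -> [0.67, -7.28, -15.23, -23.18, -31.13]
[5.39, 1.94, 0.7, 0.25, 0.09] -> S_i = 5.39*0.36^i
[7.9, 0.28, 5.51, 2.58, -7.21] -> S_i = Random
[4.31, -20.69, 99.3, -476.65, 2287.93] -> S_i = 4.31*(-4.80)^i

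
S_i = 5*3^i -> [5, 15, 45, 135, 405]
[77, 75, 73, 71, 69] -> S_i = 77 + -2*i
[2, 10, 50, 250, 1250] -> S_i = 2*5^i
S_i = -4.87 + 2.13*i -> [-4.87, -2.74, -0.61, 1.52, 3.65]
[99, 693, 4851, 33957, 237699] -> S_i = 99*7^i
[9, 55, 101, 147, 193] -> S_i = 9 + 46*i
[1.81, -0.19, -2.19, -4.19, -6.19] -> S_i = 1.81 + -2.00*i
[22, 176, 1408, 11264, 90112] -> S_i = 22*8^i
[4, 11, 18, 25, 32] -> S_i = 4 + 7*i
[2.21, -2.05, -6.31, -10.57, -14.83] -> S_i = 2.21 + -4.26*i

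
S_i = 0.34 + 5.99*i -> [0.34, 6.33, 12.32, 18.31, 24.3]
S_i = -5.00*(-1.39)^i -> [-5.0, 6.95, -9.66, 13.43, -18.67]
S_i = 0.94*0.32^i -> [0.94, 0.3, 0.1, 0.03, 0.01]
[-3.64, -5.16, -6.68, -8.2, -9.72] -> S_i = -3.64 + -1.52*i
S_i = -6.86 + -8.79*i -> [-6.86, -15.65, -24.44, -33.23, -42.02]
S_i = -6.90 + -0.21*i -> [-6.9, -7.11, -7.32, -7.53, -7.74]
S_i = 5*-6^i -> [5, -30, 180, -1080, 6480]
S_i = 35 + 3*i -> [35, 38, 41, 44, 47]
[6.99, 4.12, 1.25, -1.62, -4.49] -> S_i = 6.99 + -2.87*i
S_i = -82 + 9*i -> [-82, -73, -64, -55, -46]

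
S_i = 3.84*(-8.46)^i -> [3.84, -32.49, 274.83, -2325.1, 19670.38]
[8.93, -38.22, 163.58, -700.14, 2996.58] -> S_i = 8.93*(-4.28)^i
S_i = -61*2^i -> [-61, -122, -244, -488, -976]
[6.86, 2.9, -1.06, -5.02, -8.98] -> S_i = 6.86 + -3.96*i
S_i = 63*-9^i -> [63, -567, 5103, -45927, 413343]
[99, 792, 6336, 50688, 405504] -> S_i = 99*8^i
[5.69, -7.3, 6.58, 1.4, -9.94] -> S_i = Random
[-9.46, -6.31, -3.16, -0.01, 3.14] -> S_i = -9.46 + 3.15*i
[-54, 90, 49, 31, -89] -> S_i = Random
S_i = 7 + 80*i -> [7, 87, 167, 247, 327]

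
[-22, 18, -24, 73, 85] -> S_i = Random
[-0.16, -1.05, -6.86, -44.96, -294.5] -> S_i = -0.16*6.55^i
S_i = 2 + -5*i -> [2, -3, -8, -13, -18]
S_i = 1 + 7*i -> [1, 8, 15, 22, 29]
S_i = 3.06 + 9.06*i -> [3.06, 12.12, 21.18, 30.24, 39.3]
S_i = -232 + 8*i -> [-232, -224, -216, -208, -200]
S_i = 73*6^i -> [73, 438, 2628, 15768, 94608]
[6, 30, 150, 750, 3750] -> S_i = 6*5^i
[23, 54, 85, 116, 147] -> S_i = 23 + 31*i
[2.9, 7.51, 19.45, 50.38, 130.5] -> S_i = 2.90*2.59^i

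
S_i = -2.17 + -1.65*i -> [-2.17, -3.82, -5.47, -7.12, -8.77]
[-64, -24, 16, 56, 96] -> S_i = -64 + 40*i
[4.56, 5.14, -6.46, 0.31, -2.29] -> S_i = Random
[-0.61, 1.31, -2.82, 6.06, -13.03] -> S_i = -0.61*(-2.15)^i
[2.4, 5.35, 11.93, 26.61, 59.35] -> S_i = 2.40*2.23^i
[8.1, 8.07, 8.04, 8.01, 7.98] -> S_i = 8.10 + -0.03*i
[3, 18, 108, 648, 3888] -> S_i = 3*6^i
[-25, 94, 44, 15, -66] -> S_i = Random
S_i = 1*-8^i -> [1, -8, 64, -512, 4096]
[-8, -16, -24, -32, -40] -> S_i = -8 + -8*i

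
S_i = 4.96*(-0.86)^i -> [4.96, -4.27, 3.67, -3.15, 2.71]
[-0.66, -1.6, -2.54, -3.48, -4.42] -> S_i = -0.66 + -0.94*i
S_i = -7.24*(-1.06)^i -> [-7.24, 7.67, -8.13, 8.62, -9.14]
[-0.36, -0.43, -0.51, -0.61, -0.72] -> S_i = -0.36*1.19^i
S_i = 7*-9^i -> [7, -63, 567, -5103, 45927]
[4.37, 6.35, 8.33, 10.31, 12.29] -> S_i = 4.37 + 1.98*i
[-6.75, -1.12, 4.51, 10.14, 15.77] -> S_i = -6.75 + 5.63*i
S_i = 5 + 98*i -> [5, 103, 201, 299, 397]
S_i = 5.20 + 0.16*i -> [5.2, 5.36, 5.52, 5.68, 5.84]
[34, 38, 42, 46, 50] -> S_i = 34 + 4*i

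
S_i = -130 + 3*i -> [-130, -127, -124, -121, -118]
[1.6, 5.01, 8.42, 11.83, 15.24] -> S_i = 1.60 + 3.41*i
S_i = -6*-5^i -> [-6, 30, -150, 750, -3750]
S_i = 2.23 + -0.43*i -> [2.23, 1.8, 1.37, 0.94, 0.51]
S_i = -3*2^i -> [-3, -6, -12, -24, -48]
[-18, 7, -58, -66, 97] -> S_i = Random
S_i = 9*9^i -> [9, 81, 729, 6561, 59049]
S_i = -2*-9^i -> [-2, 18, -162, 1458, -13122]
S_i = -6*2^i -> [-6, -12, -24, -48, -96]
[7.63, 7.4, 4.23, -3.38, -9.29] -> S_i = Random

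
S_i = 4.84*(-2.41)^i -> [4.84, -11.66, 28.11, -67.75, 163.27]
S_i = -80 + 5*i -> [-80, -75, -70, -65, -60]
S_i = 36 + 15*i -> [36, 51, 66, 81, 96]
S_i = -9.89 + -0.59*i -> [-9.89, -10.48, -11.07, -11.66, -12.25]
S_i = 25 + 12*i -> [25, 37, 49, 61, 73]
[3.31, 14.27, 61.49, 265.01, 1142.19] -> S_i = 3.31*4.31^i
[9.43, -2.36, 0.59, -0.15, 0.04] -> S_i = 9.43*(-0.25)^i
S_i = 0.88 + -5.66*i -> [0.88, -4.78, -10.44, -16.1, -21.76]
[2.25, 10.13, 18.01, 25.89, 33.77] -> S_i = 2.25 + 7.88*i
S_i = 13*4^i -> [13, 52, 208, 832, 3328]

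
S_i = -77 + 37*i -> [-77, -40, -3, 34, 71]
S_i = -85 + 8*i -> [-85, -77, -69, -61, -53]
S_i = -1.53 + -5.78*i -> [-1.53, -7.31, -13.09, -18.87, -24.65]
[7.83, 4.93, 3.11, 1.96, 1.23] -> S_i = 7.83*0.63^i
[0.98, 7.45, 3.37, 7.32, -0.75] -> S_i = Random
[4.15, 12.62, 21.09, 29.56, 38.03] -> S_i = 4.15 + 8.47*i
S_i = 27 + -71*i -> [27, -44, -115, -186, -257]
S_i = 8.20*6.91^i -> [8.2, 56.66, 391.53, 2705.5, 18695.02]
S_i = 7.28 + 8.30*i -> [7.28, 15.58, 23.88, 32.18, 40.48]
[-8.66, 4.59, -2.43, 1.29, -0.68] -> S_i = -8.66*(-0.53)^i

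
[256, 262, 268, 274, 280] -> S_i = 256 + 6*i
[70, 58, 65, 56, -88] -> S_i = Random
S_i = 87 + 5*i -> [87, 92, 97, 102, 107]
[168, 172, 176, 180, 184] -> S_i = 168 + 4*i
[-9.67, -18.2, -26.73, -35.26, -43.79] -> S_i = -9.67 + -8.53*i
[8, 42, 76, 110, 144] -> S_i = 8 + 34*i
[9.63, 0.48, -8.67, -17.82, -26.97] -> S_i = 9.63 + -9.15*i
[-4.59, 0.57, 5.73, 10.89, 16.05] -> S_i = -4.59 + 5.16*i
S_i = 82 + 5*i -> [82, 87, 92, 97, 102]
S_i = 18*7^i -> [18, 126, 882, 6174, 43218]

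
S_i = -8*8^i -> [-8, -64, -512, -4096, -32768]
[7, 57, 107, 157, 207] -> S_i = 7 + 50*i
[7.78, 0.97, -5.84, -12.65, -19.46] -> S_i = 7.78 + -6.81*i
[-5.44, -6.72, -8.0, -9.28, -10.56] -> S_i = -5.44 + -1.28*i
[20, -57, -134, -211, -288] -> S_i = 20 + -77*i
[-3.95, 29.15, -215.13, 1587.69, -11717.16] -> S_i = -3.95*(-7.38)^i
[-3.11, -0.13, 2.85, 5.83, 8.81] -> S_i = -3.11 + 2.98*i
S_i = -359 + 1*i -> [-359, -358, -357, -356, -355]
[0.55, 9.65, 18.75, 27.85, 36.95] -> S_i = 0.55 + 9.10*i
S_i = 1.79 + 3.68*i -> [1.79, 5.47, 9.15, 12.83, 16.51]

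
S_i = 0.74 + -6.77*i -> [0.74, -6.03, -12.8, -19.57, -26.34]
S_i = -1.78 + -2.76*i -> [-1.78, -4.54, -7.3, -10.06, -12.82]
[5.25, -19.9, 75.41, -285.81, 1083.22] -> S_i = 5.25*(-3.79)^i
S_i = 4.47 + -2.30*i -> [4.47, 2.17, -0.13, -2.43, -4.73]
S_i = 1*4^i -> [1, 4, 16, 64, 256]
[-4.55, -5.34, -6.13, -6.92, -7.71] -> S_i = -4.55 + -0.79*i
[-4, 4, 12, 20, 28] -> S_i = -4 + 8*i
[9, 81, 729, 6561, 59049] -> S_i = 9*9^i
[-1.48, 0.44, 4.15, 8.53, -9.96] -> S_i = Random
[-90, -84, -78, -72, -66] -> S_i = -90 + 6*i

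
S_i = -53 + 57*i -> [-53, 4, 61, 118, 175]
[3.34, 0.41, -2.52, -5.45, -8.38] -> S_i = 3.34 + -2.93*i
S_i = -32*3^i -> [-32, -96, -288, -864, -2592]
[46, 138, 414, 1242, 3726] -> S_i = 46*3^i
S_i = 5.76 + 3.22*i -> [5.76, 8.98, 12.2, 15.42, 18.64]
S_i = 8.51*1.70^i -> [8.51, 14.47, 24.59, 41.81, 71.08]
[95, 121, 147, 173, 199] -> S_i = 95 + 26*i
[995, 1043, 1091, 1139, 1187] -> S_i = 995 + 48*i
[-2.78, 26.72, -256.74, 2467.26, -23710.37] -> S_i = -2.78*(-9.61)^i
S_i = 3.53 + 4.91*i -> [3.53, 8.44, 13.35, 18.26, 23.17]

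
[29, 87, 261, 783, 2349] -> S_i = 29*3^i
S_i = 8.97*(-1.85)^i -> [8.97, -16.59, 30.7, -56.79, 105.07]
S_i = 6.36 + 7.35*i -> [6.36, 13.71, 21.06, 28.41, 35.76]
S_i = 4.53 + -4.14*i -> [4.53, 0.39, -3.75, -7.89, -12.03]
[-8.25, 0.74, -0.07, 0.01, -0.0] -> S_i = -8.25*(-0.09)^i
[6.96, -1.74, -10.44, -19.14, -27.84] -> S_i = 6.96 + -8.70*i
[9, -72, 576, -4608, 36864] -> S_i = 9*-8^i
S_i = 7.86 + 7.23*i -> [7.86, 15.09, 22.32, 29.55, 36.78]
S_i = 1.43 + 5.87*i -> [1.43, 7.3, 13.17, 19.04, 24.91]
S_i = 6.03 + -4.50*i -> [6.03, 1.53, -2.97, -7.47, -11.97]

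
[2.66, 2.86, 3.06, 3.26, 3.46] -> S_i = 2.66 + 0.20*i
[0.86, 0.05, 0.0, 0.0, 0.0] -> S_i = 0.86*0.06^i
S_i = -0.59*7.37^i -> [-0.59, -4.35, -32.05, -236.19, -1740.69]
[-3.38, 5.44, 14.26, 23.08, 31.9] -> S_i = -3.38 + 8.82*i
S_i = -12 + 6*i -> [-12, -6, 0, 6, 12]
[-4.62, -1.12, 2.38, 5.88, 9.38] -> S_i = -4.62 + 3.50*i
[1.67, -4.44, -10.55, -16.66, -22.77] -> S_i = 1.67 + -6.11*i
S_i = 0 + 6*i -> [0, 6, 12, 18, 24]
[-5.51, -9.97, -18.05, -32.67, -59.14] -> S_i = -5.51*1.81^i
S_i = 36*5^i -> [36, 180, 900, 4500, 22500]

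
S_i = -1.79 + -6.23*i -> [-1.79, -8.02, -14.25, -20.48, -26.71]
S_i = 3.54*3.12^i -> [3.54, 11.04, 34.46, 107.51, 335.45]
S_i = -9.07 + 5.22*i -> [-9.07, -3.85, 1.37, 6.59, 11.81]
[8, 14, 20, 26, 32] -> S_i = 8 + 6*i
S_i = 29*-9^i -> [29, -261, 2349, -21141, 190269]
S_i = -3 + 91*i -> [-3, 88, 179, 270, 361]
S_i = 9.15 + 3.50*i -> [9.15, 12.65, 16.15, 19.65, 23.15]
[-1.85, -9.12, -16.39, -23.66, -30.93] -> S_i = -1.85 + -7.27*i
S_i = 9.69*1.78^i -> [9.69, 17.25, 30.7, 54.65, 97.28]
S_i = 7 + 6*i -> [7, 13, 19, 25, 31]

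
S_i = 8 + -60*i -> [8, -52, -112, -172, -232]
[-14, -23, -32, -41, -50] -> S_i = -14 + -9*i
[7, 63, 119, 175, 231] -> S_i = 7 + 56*i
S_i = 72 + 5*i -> [72, 77, 82, 87, 92]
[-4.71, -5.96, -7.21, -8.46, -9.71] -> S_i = -4.71 + -1.25*i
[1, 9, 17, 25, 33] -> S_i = 1 + 8*i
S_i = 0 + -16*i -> [0, -16, -32, -48, -64]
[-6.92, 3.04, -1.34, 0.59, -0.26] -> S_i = -6.92*(-0.44)^i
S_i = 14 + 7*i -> [14, 21, 28, 35, 42]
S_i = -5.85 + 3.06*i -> [-5.85, -2.79, 0.27, 3.33, 6.39]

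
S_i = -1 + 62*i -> [-1, 61, 123, 185, 247]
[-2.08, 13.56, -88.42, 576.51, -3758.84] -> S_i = -2.08*(-6.52)^i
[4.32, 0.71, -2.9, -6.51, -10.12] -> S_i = 4.32 + -3.61*i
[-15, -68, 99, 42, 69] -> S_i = Random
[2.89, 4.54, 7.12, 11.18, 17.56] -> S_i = 2.89*1.57^i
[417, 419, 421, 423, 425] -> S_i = 417 + 2*i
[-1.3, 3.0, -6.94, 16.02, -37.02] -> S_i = -1.30*(-2.31)^i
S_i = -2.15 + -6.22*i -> [-2.15, -8.37, -14.59, -20.81, -27.03]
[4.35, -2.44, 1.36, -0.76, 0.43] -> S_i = 4.35*(-0.56)^i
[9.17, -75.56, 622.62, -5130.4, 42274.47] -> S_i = 9.17*(-8.24)^i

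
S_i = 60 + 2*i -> [60, 62, 64, 66, 68]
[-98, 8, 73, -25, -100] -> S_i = Random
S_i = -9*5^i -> [-9, -45, -225, -1125, -5625]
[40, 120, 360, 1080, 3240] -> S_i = 40*3^i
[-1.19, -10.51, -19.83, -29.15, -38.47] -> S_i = -1.19 + -9.32*i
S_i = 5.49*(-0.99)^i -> [5.49, -5.44, 5.38, -5.33, 5.27]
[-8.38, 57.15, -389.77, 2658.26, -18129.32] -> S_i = -8.38*(-6.82)^i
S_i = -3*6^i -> [-3, -18, -108, -648, -3888]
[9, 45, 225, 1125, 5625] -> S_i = 9*5^i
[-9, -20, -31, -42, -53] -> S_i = -9 + -11*i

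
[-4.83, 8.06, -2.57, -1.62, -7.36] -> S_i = Random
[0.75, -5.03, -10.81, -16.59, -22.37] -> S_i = 0.75 + -5.78*i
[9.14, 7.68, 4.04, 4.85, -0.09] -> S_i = Random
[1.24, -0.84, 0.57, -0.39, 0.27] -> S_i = 1.24*(-0.68)^i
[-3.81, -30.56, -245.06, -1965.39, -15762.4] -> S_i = -3.81*8.02^i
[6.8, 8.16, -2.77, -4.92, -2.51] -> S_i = Random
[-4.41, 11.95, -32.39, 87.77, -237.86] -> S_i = -4.41*(-2.71)^i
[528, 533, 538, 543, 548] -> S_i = 528 + 5*i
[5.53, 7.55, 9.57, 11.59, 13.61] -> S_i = 5.53 + 2.02*i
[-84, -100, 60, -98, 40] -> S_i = Random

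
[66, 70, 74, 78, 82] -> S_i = 66 + 4*i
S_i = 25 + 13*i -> [25, 38, 51, 64, 77]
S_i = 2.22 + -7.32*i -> [2.22, -5.1, -12.42, -19.74, -27.06]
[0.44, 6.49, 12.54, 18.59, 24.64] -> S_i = 0.44 + 6.05*i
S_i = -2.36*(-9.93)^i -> [-2.36, 23.43, -232.71, 2310.79, -22946.11]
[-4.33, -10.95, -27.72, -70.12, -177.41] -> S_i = -4.33*2.53^i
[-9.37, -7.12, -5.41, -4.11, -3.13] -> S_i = -9.37*0.76^i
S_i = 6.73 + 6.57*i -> [6.73, 13.3, 19.87, 26.44, 33.01]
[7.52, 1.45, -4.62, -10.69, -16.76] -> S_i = 7.52 + -6.07*i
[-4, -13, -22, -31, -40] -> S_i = -4 + -9*i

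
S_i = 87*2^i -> [87, 174, 348, 696, 1392]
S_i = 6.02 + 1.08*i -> [6.02, 7.1, 8.18, 9.26, 10.34]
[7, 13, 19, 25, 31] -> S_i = 7 + 6*i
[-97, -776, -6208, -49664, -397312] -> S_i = -97*8^i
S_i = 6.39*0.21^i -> [6.39, 1.34, 0.28, 0.06, 0.01]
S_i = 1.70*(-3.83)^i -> [1.7, -6.51, 24.94, -95.51, 365.8]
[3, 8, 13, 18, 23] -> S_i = 3 + 5*i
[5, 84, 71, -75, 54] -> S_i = Random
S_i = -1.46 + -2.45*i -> [-1.46, -3.91, -6.36, -8.81, -11.26]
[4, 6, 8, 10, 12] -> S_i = 4 + 2*i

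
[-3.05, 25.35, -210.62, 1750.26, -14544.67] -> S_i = -3.05*(-8.31)^i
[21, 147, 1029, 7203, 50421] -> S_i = 21*7^i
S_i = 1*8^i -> [1, 8, 64, 512, 4096]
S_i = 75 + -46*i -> [75, 29, -17, -63, -109]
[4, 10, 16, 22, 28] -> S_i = 4 + 6*i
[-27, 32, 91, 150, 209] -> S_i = -27 + 59*i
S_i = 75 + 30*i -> [75, 105, 135, 165, 195]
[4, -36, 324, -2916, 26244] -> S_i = 4*-9^i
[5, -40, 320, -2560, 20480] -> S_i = 5*-8^i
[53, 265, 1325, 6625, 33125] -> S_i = 53*5^i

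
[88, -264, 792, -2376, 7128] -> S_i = 88*-3^i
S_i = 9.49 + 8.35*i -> [9.49, 17.84, 26.19, 34.54, 42.89]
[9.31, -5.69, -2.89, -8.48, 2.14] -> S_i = Random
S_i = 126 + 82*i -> [126, 208, 290, 372, 454]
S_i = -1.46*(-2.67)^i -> [-1.46, 3.9, -10.41, 27.79, -74.2]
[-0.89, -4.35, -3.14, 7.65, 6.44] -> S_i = Random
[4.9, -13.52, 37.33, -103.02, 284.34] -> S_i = 4.90*(-2.76)^i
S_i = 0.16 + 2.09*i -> [0.16, 2.25, 4.34, 6.43, 8.52]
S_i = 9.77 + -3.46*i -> [9.77, 6.31, 2.85, -0.61, -4.07]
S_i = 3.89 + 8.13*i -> [3.89, 12.02, 20.15, 28.28, 36.41]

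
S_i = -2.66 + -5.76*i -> [-2.66, -8.42, -14.18, -19.94, -25.7]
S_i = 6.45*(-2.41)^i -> [6.45, -15.54, 37.46, -90.28, 217.58]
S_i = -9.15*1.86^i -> [-9.15, -17.02, -31.66, -58.88, -109.51]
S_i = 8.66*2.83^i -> [8.66, 24.51, 69.36, 196.28, 555.47]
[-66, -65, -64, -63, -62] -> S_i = -66 + 1*i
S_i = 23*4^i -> [23, 92, 368, 1472, 5888]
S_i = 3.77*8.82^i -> [3.77, 33.25, 293.28, 2586.71, 22814.75]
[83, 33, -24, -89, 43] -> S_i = Random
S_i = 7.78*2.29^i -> [7.78, 17.82, 40.8, 93.43, 213.95]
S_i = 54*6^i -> [54, 324, 1944, 11664, 69984]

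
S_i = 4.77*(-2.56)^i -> [4.77, -12.21, 31.26, -80.03, 204.87]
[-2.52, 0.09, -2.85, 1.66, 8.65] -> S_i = Random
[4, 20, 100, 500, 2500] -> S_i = 4*5^i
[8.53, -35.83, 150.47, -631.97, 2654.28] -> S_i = 8.53*(-4.20)^i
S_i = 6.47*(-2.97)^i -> [6.47, -19.22, 57.07, -169.5, 503.42]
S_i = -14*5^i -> [-14, -70, -350, -1750, -8750]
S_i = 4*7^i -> [4, 28, 196, 1372, 9604]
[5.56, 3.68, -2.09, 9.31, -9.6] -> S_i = Random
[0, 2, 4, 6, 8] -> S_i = 0 + 2*i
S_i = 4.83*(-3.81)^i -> [4.83, -18.4, 70.11, -267.13, 1017.76]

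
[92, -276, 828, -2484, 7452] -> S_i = 92*-3^i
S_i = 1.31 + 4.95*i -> [1.31, 6.26, 11.21, 16.16, 21.11]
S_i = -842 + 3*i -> [-842, -839, -836, -833, -830]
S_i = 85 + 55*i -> [85, 140, 195, 250, 305]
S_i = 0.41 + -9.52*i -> [0.41, -9.11, -18.63, -28.15, -37.67]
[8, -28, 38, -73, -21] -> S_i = Random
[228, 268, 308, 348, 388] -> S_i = 228 + 40*i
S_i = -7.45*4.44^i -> [-7.45, -33.08, -146.87, -652.09, -2895.26]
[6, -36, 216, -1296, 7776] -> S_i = 6*-6^i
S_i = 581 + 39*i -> [581, 620, 659, 698, 737]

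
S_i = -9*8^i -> [-9, -72, -576, -4608, -36864]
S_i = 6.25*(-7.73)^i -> [6.25, -48.31, 373.46, -2886.81, 22315.06]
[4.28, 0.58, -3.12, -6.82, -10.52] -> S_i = 4.28 + -3.70*i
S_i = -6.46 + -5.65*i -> [-6.46, -12.11, -17.76, -23.41, -29.06]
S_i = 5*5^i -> [5, 25, 125, 625, 3125]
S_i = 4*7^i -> [4, 28, 196, 1372, 9604]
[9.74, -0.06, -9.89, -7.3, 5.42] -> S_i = Random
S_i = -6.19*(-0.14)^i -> [-6.19, 0.87, -0.12, 0.02, -0.0]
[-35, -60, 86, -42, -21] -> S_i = Random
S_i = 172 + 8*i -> [172, 180, 188, 196, 204]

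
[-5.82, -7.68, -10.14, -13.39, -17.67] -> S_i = -5.82*1.32^i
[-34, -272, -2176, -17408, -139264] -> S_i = -34*8^i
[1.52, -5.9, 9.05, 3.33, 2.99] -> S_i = Random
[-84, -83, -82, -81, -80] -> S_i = -84 + 1*i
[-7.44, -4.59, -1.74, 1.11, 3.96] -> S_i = -7.44 + 2.85*i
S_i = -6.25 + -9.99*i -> [-6.25, -16.24, -26.23, -36.22, -46.21]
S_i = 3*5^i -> [3, 15, 75, 375, 1875]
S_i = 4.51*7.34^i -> [4.51, 33.1, 242.98, 1783.47, 13090.64]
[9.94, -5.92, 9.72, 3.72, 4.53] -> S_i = Random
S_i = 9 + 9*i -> [9, 18, 27, 36, 45]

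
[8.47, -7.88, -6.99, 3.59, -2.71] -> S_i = Random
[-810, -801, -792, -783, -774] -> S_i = -810 + 9*i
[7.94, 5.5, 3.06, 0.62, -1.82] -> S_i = 7.94 + -2.44*i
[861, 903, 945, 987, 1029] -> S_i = 861 + 42*i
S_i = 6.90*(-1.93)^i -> [6.9, -13.32, 25.7, -49.6, 95.74]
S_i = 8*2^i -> [8, 16, 32, 64, 128]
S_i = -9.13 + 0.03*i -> [-9.13, -9.1, -9.07, -9.04, -9.01]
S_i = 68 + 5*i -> [68, 73, 78, 83, 88]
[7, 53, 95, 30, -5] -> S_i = Random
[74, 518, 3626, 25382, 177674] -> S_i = 74*7^i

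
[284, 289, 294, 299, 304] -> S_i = 284 + 5*i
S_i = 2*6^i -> [2, 12, 72, 432, 2592]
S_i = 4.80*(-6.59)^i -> [4.8, -31.63, 208.45, -1373.72, 9052.8]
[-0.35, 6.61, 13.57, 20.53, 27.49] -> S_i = -0.35 + 6.96*i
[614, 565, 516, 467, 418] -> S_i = 614 + -49*i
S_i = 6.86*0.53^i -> [6.86, 3.64, 1.93, 1.02, 0.54]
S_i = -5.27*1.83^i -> [-5.27, -9.64, -17.65, -32.3, -59.1]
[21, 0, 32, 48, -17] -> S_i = Random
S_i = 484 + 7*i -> [484, 491, 498, 505, 512]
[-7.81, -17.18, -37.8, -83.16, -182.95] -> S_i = -7.81*2.20^i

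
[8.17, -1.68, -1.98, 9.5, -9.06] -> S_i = Random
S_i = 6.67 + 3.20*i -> [6.67, 9.87, 13.07, 16.27, 19.47]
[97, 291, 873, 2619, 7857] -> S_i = 97*3^i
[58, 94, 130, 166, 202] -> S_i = 58 + 36*i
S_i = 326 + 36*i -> [326, 362, 398, 434, 470]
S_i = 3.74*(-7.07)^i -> [3.74, -26.44, 186.94, -1321.69, 9344.35]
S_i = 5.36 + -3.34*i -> [5.36, 2.02, -1.32, -4.66, -8.0]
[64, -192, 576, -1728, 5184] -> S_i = 64*-3^i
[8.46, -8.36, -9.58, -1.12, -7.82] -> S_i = Random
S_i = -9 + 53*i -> [-9, 44, 97, 150, 203]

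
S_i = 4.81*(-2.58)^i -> [4.81, -12.41, 32.02, -82.6, 213.12]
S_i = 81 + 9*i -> [81, 90, 99, 108, 117]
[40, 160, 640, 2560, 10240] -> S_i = 40*4^i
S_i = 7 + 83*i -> [7, 90, 173, 256, 339]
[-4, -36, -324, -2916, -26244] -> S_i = -4*9^i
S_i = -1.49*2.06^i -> [-1.49, -3.07, -6.32, -13.03, -26.83]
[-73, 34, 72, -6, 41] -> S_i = Random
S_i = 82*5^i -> [82, 410, 2050, 10250, 51250]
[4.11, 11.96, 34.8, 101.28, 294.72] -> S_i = 4.11*2.91^i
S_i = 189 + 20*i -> [189, 209, 229, 249, 269]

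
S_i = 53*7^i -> [53, 371, 2597, 18179, 127253]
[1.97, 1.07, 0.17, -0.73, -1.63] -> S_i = 1.97 + -0.90*i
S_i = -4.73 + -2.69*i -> [-4.73, -7.42, -10.11, -12.8, -15.49]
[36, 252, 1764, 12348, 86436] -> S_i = 36*7^i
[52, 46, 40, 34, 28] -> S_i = 52 + -6*i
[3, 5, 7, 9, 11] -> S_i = 3 + 2*i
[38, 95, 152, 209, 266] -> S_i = 38 + 57*i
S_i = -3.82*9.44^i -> [-3.82, -36.06, -340.41, -3213.51, -30335.51]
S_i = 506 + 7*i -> [506, 513, 520, 527, 534]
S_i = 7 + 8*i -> [7, 15, 23, 31, 39]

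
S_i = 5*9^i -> [5, 45, 405, 3645, 32805]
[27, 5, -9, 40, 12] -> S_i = Random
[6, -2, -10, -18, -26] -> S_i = 6 + -8*i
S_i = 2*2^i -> [2, 4, 8, 16, 32]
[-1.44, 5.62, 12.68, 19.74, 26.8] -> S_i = -1.44 + 7.06*i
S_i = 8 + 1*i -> [8, 9, 10, 11, 12]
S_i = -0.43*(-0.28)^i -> [-0.43, 0.12, -0.03, 0.01, -0.0]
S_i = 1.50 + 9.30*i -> [1.5, 10.8, 20.1, 29.4, 38.7]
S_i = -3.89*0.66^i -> [-3.89, -2.57, -1.69, -1.12, -0.74]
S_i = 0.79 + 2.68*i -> [0.79, 3.47, 6.15, 8.83, 11.51]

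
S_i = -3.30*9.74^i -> [-3.3, -32.14, -313.06, -3049.23, -29699.54]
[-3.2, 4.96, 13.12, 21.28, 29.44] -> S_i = -3.20 + 8.16*i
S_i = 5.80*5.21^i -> [5.8, 30.22, 157.44, 820.24, 4273.45]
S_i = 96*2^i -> [96, 192, 384, 768, 1536]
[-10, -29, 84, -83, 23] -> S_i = Random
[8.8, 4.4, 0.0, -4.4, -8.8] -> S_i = 8.80 + -4.40*i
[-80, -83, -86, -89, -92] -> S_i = -80 + -3*i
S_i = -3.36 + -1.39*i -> [-3.36, -4.75, -6.14, -7.53, -8.92]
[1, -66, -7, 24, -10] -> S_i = Random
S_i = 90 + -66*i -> [90, 24, -42, -108, -174]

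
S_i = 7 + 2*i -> [7, 9, 11, 13, 15]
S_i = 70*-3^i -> [70, -210, 630, -1890, 5670]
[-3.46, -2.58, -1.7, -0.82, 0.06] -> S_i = -3.46 + 0.88*i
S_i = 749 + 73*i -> [749, 822, 895, 968, 1041]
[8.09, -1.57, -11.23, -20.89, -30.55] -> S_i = 8.09 + -9.66*i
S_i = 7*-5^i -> [7, -35, 175, -875, 4375]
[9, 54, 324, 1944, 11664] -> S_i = 9*6^i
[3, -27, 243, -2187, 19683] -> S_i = 3*-9^i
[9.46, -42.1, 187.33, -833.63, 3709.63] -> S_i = 9.46*(-4.45)^i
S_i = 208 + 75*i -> [208, 283, 358, 433, 508]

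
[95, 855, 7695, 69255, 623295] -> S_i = 95*9^i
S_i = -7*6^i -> [-7, -42, -252, -1512, -9072]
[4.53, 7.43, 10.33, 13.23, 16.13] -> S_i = 4.53 + 2.90*i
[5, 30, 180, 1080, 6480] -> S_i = 5*6^i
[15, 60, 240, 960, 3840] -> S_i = 15*4^i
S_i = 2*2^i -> [2, 4, 8, 16, 32]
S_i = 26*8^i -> [26, 208, 1664, 13312, 106496]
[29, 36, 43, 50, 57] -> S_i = 29 + 7*i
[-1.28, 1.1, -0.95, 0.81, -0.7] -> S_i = -1.28*(-0.86)^i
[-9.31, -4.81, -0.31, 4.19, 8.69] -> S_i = -9.31 + 4.50*i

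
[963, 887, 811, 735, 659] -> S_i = 963 + -76*i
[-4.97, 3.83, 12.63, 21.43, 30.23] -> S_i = -4.97 + 8.80*i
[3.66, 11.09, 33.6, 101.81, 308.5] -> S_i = 3.66*3.03^i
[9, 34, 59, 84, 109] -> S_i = 9 + 25*i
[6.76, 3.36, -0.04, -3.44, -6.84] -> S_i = 6.76 + -3.40*i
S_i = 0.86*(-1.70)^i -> [0.86, -1.46, 2.49, -4.23, 7.18]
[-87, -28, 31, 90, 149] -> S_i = -87 + 59*i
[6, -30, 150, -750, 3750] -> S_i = 6*-5^i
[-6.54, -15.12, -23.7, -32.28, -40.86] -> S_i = -6.54 + -8.58*i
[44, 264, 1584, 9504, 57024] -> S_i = 44*6^i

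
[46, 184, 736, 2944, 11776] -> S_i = 46*4^i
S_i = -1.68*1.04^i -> [-1.68, -1.75, -1.82, -1.89, -1.97]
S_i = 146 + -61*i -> [146, 85, 24, -37, -98]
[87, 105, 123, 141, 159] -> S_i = 87 + 18*i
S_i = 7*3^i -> [7, 21, 63, 189, 567]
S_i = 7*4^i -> [7, 28, 112, 448, 1792]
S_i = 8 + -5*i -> [8, 3, -2, -7, -12]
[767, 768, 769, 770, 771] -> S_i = 767 + 1*i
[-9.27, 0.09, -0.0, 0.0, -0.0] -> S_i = -9.27*(-0.01)^i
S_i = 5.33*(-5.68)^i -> [5.33, -30.27, 171.96, -976.72, 5547.8]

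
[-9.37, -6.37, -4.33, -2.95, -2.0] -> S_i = -9.37*0.68^i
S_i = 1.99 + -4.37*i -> [1.99, -2.38, -6.75, -11.12, -15.49]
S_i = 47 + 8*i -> [47, 55, 63, 71, 79]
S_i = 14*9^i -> [14, 126, 1134, 10206, 91854]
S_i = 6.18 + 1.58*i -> [6.18, 7.76, 9.34, 10.92, 12.5]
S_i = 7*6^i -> [7, 42, 252, 1512, 9072]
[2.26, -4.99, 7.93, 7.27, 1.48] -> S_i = Random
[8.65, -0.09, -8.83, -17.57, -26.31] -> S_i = 8.65 + -8.74*i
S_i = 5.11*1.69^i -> [5.11, 8.64, 14.59, 24.66, 41.68]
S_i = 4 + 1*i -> [4, 5, 6, 7, 8]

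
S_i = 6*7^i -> [6, 42, 294, 2058, 14406]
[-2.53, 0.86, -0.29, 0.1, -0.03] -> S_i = -2.53*(-0.34)^i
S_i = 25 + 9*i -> [25, 34, 43, 52, 61]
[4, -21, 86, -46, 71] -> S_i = Random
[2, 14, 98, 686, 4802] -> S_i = 2*7^i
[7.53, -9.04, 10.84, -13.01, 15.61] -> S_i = 7.53*(-1.20)^i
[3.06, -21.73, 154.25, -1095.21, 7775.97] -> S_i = 3.06*(-7.10)^i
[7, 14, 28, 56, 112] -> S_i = 7*2^i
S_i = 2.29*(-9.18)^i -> [2.29, -21.02, 192.98, -1771.59, 16263.21]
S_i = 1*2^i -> [1, 2, 4, 8, 16]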